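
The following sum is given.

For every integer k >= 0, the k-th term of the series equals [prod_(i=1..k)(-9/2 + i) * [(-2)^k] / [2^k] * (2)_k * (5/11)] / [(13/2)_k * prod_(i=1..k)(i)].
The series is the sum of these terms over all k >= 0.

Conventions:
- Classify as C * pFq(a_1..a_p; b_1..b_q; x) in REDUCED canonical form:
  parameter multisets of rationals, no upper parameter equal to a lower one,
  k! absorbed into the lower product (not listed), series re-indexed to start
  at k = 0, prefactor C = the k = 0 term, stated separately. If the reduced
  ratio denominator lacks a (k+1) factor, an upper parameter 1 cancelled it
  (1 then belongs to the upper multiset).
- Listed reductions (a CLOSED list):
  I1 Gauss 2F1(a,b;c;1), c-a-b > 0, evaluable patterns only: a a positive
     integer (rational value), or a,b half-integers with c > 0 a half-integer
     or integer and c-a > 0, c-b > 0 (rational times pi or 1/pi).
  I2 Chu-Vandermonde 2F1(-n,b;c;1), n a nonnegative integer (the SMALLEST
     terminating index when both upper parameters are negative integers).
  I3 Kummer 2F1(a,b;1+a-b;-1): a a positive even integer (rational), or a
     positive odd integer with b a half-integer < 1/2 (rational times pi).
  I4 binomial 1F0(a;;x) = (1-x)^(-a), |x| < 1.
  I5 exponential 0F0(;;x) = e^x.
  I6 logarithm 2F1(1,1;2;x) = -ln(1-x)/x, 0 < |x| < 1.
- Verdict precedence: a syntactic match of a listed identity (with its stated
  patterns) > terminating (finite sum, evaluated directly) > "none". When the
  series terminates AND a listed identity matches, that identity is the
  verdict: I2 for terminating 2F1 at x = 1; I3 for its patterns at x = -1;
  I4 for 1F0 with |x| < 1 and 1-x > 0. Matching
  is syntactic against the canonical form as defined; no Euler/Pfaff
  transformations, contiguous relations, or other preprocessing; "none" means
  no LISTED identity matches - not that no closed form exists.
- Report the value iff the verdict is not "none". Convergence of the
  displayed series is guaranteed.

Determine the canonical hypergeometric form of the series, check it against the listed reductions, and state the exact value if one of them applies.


x = -1 here; the reduced form reads 2F1, upper {-7/2, 2}, lower {13/2}, C = 5/11. Verdict: the Kummer evaluation I3 fires (x = -1; c = 13/2 equals 1+a-b for upper {-7/2, 2}: listed pattern). Value: 5/4.

First insight: x = (-1) and the product of the first k integers (C = 5/11, x = -1) is k!.
Adjacent-term ratio: r(k) = (-1) * (k-7/2) (k+2) / [(k+13/2) (k+1)] ; factor over Q: parameters, x = (-1), and C = 5/11.


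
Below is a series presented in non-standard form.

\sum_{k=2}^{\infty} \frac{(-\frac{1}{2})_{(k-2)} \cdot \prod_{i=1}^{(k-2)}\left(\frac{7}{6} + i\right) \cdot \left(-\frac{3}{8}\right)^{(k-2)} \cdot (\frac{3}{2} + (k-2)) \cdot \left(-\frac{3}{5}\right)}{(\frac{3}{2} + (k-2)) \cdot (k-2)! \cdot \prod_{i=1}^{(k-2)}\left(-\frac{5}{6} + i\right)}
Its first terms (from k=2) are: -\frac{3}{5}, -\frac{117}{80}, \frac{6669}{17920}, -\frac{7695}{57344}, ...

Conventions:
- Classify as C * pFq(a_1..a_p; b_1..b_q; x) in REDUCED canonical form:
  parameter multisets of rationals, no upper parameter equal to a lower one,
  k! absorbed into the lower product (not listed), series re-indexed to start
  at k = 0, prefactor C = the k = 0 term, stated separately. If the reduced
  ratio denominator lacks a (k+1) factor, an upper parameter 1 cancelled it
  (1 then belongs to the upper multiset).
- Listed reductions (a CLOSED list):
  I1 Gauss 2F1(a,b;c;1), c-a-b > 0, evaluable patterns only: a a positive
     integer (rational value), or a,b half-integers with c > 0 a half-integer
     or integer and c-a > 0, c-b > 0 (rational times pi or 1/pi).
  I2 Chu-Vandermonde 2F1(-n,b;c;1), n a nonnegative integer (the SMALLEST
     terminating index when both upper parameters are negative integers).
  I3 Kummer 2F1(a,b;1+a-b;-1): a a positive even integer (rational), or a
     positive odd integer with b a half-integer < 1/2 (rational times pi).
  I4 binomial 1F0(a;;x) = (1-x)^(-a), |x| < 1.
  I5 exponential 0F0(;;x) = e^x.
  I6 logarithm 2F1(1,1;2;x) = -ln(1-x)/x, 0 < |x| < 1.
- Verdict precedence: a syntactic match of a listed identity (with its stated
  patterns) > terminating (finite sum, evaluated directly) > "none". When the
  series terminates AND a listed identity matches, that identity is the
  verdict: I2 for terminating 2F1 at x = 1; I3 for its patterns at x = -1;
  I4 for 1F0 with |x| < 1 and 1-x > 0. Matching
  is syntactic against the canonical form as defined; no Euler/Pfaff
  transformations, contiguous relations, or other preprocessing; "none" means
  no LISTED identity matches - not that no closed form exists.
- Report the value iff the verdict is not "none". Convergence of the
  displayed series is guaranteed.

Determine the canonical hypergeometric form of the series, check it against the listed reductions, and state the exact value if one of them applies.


Structural cue: x = -\frac{3}{8} and striking the common factor k + 3/2 reduces the term (C = -3/5).
Consecutive-term ratio: r(k) = -\frac{3}{8} * (k-\frac{1}{2}) (k+\frac{13}{6}) / [(k+\frac{1}{6}) (k+1)] ; factor over Q: parameters, x = -\frac{3}{8}, and C = -\frac{3}{5}.

Canonical form: C = -\frac{3}{5} times 2F1 with upper {-\frac{1}{2}, \frac{13}{6}}, lower {\frac{1}{6}}, x = -\frac{3}{8}. Verdict: no listed reduction: x = -\frac{3}{8} and upper {-\frac{1}{2}, \frac{13}{6}} fail every I1-I6 pattern.


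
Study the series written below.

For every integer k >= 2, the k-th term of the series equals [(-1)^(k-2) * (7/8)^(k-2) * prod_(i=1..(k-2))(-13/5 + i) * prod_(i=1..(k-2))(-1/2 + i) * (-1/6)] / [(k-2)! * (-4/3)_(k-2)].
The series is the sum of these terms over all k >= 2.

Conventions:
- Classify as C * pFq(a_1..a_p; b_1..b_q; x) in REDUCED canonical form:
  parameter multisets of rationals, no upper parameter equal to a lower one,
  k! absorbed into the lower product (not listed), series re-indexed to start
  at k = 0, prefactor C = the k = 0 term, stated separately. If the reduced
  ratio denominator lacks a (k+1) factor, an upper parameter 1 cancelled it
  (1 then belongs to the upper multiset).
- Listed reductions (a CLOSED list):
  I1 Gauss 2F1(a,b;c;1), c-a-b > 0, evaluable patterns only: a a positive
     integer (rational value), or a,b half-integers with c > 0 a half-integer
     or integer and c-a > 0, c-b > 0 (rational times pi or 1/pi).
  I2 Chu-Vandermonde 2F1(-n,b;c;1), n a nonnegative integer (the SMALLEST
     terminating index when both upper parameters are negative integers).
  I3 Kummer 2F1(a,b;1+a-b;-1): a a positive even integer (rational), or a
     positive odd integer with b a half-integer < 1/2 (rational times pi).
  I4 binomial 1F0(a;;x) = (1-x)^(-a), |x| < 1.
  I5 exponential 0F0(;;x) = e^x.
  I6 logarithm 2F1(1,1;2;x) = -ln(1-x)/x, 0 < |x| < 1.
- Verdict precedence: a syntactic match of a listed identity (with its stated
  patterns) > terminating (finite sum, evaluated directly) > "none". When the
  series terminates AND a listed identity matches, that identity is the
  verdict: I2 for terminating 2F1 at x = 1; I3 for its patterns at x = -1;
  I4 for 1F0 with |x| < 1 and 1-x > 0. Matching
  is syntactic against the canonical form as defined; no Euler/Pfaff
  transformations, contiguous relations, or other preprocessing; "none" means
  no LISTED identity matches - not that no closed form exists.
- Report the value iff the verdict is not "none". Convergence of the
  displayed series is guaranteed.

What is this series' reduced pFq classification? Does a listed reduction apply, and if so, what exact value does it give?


With C = -1/6: the canonical form is 2F1(-8/5, 1/2; -4/3; -7/8). Verdict: none here - no I1-I6 shape fits x = -7/8 with lower {-4/3}.

Key step: x = (-7/8) and the (-1)^k factor (prefactor -1/6) folds into the argument's sign.
Term ratio: r(k) = (-7/8) * (k-8/5) (k+1/2) / [(k-4/3) (k+1)] - rational in k, leading ratio (-7/8); with t_0 = -1/6, classification follows.


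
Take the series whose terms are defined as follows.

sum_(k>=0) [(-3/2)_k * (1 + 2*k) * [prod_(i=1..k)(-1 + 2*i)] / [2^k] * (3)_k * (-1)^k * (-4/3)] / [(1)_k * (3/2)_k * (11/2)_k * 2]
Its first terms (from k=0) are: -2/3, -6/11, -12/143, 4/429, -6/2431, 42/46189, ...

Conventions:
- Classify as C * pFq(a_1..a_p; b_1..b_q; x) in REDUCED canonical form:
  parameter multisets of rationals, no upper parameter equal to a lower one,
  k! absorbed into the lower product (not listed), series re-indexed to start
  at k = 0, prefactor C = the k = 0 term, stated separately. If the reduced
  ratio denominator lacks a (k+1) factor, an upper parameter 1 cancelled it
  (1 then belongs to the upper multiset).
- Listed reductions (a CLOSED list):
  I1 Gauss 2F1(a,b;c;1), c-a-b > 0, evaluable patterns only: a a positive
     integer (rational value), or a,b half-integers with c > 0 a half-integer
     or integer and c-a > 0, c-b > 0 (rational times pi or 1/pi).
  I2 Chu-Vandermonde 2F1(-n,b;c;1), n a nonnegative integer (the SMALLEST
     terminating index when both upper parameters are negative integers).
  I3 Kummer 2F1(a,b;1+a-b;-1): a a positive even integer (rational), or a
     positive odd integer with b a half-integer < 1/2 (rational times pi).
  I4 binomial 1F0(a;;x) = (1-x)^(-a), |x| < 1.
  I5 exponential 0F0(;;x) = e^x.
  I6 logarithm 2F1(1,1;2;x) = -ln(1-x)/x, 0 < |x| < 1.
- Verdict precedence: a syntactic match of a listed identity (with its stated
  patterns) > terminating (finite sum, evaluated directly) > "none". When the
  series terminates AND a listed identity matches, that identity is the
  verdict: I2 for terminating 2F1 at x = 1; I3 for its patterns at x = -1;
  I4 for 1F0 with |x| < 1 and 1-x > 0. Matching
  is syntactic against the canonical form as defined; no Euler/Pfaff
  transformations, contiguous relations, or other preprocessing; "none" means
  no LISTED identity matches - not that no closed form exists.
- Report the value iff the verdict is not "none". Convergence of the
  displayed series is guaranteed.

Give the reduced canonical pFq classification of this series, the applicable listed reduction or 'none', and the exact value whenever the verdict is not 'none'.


At argument -1: a 2F1 with upper {-3/2, 3}, lower {11/2}, scaled by C = -2/3. Verdict at x = -1: the Kummer evaluation I3 matches (x = -1; c = 11/2 equals 1+a-b for upper {-3/2, 3}: listed pattern). Hence: (-105/256) * pi.

First insight: t_0 = -2/3 here, and the (2k+1) factor (C = -2/3, x = -1) shifts (1/2)_k to (3/2)_k.
Step ratio: r(k) = (-1) * (k-3/2) (k+3) / [(k+11/2) (k+1)] - rational in k. x = (-1); t_0 = -2/3; negate the roots.


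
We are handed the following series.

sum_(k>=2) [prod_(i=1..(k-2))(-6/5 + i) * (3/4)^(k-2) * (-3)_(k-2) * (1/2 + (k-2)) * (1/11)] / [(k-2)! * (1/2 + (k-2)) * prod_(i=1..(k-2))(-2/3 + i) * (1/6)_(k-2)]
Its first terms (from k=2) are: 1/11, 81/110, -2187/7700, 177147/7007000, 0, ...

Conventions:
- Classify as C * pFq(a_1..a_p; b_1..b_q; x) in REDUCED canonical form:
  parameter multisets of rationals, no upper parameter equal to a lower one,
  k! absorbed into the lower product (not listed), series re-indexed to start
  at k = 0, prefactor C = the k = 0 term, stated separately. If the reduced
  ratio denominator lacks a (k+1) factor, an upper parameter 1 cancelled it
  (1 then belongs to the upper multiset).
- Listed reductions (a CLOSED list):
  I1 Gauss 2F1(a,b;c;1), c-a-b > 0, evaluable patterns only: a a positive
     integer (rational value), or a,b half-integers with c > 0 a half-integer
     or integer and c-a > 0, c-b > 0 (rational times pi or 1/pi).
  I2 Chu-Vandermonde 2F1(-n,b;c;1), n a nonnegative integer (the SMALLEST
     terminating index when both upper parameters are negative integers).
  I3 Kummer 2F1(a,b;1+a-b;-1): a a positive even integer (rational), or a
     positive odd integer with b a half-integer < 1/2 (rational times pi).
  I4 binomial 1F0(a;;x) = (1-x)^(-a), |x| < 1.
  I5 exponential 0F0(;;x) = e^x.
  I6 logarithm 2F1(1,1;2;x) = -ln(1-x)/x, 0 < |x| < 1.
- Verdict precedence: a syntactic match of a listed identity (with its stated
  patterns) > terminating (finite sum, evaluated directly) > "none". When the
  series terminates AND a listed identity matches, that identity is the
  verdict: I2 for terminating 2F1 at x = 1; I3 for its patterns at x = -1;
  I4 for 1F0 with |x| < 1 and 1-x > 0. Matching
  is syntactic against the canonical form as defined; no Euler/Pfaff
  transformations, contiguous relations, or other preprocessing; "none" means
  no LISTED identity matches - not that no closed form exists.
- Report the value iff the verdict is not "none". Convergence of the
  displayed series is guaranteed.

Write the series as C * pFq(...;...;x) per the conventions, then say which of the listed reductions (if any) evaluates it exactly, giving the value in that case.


Canonical form: C = 1/11 times 2F2 with upper {-3, -1/5}, lower {1/6, 1/3}, x = 3/4. Verdict: terminating - the sum ends at index 3 because -3 is a negative integer; exact evaluation follows. Hence: 3983677/7007000.

Key step: with t_0 = 1/11, the factor k + 1/2 cancels (top and bottom), leaving prefactor 1/11.
Ratio: r(k) = (3/4) * (k-3) (k-1/5) / [(k+1/6) (k+1/3) (k+1)] - rational; roots negated = parameters, x = (3/4), C = 1/11.


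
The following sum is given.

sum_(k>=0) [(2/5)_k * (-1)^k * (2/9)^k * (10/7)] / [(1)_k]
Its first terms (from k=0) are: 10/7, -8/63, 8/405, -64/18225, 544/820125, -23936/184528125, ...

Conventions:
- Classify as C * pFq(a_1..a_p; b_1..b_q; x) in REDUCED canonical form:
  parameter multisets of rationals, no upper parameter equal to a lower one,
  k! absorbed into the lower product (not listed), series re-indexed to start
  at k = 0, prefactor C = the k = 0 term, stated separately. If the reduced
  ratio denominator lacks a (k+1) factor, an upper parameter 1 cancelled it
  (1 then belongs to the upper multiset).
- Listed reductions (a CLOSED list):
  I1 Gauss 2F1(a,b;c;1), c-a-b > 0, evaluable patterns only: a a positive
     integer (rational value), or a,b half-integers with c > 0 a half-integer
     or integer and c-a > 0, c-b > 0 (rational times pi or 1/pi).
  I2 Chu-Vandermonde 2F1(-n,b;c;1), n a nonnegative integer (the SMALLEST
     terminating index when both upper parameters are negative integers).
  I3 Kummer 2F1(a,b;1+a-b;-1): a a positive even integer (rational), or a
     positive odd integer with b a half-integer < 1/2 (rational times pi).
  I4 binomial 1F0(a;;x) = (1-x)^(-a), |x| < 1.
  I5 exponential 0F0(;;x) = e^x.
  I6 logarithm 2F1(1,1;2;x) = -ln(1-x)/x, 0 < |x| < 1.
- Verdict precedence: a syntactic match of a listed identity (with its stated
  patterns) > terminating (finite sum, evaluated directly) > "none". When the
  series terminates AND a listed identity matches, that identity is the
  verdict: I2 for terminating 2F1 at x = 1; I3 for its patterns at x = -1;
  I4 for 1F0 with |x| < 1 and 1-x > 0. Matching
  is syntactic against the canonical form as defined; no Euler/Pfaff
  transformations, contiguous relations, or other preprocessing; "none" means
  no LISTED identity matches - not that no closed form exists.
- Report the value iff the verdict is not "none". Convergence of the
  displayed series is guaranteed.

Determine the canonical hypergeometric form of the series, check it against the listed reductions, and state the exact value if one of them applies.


Classification (C = 10/7): 1F0 with upper {2/5}, lower {-}, argument x = -2/9. Verdict at x = -2/9: the binomial series (I4) matches (the 1F0 binomial series: exponent -2/5, x = -2/9). Value: (10/7) * (11/9)^(-2/5).

The tell: t_0 being 10/7, the (-1)^k factor (C = 10/7, x = -2/9) folds into the argument's sign.
Ratio: r(k) = (-2/9) * (k+2/5) / [(k+1)] - rational in k. x = (-2/9); t_0 = 10/7; negate the roots.


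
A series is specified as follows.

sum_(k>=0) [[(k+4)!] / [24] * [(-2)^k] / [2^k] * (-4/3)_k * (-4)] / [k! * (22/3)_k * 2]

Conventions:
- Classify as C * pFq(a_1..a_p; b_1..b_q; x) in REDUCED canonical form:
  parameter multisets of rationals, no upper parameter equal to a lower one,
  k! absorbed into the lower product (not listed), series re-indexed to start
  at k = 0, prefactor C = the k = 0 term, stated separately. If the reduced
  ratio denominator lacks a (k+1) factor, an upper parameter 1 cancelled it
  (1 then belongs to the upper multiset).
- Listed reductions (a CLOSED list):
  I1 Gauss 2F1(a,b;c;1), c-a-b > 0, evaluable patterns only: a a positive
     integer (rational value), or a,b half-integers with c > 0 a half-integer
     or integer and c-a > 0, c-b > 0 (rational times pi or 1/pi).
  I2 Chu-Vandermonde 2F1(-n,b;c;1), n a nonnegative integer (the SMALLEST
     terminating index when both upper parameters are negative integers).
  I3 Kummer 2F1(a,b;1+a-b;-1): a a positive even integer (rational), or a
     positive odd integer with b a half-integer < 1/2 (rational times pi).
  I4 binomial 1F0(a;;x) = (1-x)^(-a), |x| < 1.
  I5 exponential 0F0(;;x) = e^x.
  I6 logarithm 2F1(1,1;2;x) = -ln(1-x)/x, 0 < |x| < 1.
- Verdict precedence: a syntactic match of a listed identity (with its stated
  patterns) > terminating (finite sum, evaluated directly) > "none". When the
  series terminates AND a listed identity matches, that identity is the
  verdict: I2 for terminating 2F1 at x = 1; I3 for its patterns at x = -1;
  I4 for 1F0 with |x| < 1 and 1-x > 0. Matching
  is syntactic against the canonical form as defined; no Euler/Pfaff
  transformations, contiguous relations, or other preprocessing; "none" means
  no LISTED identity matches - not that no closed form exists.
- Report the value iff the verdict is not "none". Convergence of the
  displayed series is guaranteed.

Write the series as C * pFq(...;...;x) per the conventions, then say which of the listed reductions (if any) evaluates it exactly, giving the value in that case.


First insight: t_0 = -2 here, and the factorial ratio (prefactor -2) (k+a-1)!/(a-1)! is a rising factorial (a)_k.
Ratio: r(k) = (-1) * (k-4/3) (k+5) / [(k+22/3) (k+1)] - rational in k. x = (-1); t_0 = -2; negate the roots.

At argument -1: a 2F1 with upper {-4/3, 5}, lower {22/3}, scaled by C = -2. Verdict: none. No listed pattern accepts 2F1(-4/3, 5; 22/3; -1).


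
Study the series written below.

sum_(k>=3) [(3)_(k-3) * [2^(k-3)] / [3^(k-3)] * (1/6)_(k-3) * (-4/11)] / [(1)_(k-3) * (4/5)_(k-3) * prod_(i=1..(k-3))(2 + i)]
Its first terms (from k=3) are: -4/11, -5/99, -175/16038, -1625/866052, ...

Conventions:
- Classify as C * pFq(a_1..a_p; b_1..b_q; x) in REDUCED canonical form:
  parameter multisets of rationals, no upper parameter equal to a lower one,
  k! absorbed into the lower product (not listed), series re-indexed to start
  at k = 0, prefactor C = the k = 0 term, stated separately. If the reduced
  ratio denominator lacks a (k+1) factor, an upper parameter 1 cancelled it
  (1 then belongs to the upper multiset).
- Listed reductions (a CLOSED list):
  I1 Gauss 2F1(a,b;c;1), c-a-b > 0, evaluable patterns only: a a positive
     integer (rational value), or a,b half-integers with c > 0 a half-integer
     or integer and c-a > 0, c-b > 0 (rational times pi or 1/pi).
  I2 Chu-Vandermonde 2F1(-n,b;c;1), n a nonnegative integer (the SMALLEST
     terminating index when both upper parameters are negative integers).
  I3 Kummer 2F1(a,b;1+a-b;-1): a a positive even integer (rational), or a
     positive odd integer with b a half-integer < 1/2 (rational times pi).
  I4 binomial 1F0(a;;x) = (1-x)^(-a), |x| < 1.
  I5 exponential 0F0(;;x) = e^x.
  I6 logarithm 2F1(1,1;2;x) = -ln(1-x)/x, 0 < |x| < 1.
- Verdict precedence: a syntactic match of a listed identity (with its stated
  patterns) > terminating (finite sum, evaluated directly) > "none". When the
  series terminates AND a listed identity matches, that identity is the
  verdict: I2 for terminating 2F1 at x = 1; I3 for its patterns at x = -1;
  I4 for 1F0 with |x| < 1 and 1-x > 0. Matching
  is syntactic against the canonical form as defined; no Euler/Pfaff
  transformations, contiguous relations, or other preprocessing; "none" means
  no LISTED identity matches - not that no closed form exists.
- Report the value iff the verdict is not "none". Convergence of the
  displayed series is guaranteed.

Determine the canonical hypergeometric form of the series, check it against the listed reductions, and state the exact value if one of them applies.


This is -4/11 * 1F1(1/6; 4/5; 2/3) in reduced canonical form. Verdict: none here - no I1-I6 shape fits x = 2/3 with lower {4/5}.

Key observation: t_0 being -4/11, the parameter 3 appears in both the upper and lower lists and cancels.
Ratio: r(k) = (2/3) * (k+1/6) / [(k+4/5) (k+1)] - rational in k. x = (2/3); t_0 = -4/11; negate the roots.


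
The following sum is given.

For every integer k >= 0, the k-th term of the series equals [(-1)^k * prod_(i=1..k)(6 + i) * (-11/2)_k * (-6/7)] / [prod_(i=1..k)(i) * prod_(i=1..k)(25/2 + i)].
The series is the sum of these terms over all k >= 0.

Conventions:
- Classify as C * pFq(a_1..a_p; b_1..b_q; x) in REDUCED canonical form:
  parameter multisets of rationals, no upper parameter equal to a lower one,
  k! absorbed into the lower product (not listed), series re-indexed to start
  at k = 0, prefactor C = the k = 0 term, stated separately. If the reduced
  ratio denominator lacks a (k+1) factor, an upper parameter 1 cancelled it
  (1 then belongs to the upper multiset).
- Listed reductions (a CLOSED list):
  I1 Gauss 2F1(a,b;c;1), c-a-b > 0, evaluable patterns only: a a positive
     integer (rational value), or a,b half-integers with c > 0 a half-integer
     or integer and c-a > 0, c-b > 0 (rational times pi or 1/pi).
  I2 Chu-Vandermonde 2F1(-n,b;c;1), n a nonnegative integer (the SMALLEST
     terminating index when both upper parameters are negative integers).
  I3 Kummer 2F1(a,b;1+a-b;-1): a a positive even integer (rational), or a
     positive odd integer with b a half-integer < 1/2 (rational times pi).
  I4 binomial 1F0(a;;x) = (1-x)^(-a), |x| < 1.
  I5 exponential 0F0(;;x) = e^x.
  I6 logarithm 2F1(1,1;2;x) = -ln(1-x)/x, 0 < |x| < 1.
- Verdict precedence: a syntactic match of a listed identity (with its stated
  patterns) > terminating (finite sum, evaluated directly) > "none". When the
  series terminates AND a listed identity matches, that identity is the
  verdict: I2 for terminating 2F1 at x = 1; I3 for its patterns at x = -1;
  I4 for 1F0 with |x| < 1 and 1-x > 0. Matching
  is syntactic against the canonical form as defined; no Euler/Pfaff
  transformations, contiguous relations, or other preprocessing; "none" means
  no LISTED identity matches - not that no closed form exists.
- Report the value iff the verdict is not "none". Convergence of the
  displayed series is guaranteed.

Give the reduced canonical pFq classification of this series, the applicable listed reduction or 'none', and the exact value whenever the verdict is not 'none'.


Prefactor -6/7, argument -1: 2F1 with upper {-11/2, 7} over lower {27/2}. Verdict at x = -1: Kummer (I3) matches (x = -1; c = 27/2 equals 1+a-b for upper {-11/2, 7}: listed pattern). Hence: (-398380125/134217728) * pi.

First insight: from the first term -6/7: the lower running product (C = -6/7) is a rising factorial.
Term ratio: r(k) = (-1) * (k-11/2) (k+7) / [(k+27/2) (k+1)] - poly over poly, x = (-1) from leading terms; C = -6/7 at k = 0.


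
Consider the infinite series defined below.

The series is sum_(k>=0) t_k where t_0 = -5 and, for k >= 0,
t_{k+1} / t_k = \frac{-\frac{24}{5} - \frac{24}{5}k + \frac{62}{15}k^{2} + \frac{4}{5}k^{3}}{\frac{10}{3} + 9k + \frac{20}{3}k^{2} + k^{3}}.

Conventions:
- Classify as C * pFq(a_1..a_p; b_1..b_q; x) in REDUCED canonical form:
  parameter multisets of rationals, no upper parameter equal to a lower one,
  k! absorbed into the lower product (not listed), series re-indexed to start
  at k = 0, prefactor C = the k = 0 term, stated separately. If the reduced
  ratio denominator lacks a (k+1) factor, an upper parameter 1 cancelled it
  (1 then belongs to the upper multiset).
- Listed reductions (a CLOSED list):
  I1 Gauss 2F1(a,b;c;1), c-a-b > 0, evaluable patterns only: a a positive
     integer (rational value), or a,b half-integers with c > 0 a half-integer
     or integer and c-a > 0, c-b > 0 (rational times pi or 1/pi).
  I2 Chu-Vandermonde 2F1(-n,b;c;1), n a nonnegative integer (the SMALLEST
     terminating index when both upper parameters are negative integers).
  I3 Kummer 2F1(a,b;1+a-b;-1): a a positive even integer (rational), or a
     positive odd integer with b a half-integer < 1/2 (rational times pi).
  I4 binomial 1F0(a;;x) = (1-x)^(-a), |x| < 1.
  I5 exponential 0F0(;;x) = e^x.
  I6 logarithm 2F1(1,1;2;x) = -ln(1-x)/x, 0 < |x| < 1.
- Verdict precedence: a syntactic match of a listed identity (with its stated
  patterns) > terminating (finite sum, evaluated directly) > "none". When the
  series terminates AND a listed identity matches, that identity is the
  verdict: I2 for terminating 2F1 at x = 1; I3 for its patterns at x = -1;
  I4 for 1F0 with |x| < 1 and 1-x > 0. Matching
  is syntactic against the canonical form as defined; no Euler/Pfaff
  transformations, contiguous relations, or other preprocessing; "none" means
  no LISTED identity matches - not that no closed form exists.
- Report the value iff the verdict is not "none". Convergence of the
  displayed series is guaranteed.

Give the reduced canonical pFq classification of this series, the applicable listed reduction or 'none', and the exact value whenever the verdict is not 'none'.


First insight: x = \frac{4}{5} and cancel k + 2/3 from the displayed ratio first; then C = -5, x = 4/5.
Step ratio: r(k) = \frac{4}{5} * (k-\frac{3}{2}) (k+6) / [(k+5) (k+1)] - rational in k. x = \frac{4}{5}; t_0 = -5; negate the roots.

Canonical form: C = -5 times 2F1 with upper {-\frac{3}{2}, 6}, lower {5}, x = \frac{4}{5}. Verdict: none - at argument \frac{4}{5} the multisets {-\frac{3}{2}, 6} ; {5} match no listed identity.


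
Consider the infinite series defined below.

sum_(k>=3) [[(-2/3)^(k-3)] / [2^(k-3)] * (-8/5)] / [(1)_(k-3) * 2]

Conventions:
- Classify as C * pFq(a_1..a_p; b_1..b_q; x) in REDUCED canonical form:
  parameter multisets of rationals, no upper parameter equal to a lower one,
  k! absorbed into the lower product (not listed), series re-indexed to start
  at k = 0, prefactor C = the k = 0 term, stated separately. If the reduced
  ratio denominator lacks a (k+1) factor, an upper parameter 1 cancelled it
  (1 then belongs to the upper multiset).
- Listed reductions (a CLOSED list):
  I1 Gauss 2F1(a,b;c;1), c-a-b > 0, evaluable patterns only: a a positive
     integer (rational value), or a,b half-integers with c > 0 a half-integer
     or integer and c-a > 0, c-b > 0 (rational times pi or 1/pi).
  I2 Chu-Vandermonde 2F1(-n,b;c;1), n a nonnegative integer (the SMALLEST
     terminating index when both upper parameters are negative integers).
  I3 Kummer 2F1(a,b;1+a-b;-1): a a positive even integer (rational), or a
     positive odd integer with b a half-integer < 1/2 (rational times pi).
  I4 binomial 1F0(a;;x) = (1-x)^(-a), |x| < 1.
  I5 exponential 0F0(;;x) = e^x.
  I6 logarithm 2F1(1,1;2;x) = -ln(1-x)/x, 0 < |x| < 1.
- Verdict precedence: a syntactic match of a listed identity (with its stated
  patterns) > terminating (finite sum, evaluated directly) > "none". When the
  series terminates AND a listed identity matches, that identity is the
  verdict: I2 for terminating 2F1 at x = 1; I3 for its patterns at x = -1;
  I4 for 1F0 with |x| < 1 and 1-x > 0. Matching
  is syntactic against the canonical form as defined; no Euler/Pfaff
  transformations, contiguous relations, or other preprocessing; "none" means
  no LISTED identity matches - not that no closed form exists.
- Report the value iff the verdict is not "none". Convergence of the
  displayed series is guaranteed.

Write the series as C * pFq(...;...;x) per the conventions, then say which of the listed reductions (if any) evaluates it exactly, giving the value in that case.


This is -4/5 * 0F0(-; -; -1/3) in reduced canonical form. Verdict at x = -1/3: the I5 exponential reduction matches (the 0F0 exponential series at x = -1/3). Value: (-4/5) * e^(-1/3).

Key observation: x = (-1/3) and the two k-th powers (C = -4/5) combine into one argument.
Term ratio: r(k) = (-1/3) * 1 / [(k+1)] - rational; roots negated = parameters, x = (-1/3), C = -4/5.


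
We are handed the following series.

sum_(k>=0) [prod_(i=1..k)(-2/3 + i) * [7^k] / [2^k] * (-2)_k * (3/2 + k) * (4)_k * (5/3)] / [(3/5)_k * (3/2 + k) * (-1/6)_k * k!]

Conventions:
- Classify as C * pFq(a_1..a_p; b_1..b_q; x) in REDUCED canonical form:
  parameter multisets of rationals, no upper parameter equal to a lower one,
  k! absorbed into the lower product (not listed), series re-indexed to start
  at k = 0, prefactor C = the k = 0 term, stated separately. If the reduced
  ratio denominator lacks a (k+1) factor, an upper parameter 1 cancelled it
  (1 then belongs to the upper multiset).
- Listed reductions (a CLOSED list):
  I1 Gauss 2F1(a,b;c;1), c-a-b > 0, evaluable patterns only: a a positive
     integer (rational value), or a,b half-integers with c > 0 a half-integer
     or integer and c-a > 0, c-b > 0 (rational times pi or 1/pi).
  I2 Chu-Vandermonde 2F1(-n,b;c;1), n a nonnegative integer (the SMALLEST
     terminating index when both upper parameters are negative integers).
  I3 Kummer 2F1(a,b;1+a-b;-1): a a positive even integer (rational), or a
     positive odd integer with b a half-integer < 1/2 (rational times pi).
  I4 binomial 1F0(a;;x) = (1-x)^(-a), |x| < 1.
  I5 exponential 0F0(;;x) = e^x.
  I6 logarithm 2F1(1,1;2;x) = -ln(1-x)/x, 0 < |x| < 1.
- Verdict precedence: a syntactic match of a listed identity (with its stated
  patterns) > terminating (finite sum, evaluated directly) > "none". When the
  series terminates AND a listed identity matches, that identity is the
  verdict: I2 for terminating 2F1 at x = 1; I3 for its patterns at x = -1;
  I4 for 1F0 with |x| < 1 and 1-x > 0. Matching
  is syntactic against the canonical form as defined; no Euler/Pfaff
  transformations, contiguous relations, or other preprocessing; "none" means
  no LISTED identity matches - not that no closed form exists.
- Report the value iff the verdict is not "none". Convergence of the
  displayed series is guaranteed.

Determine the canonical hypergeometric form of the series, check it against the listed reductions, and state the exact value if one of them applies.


Classification (C = 5/3): 3F2 with upper {-2, 1/3, 4}, lower {-1/6, 3/5}, argument x = 7/2. Verdict: terminating - upper -2 stops the sum at k = 2; the 3 terms are added exactly. Hence: -10835/9.

Key observation: t_0 = 5/3 here, and k + 3/2 divides numerator and denominator alike; C = 5/3 after cancelling.
Ratio: r(k) = (7/2) * (k-2) (k+1/3) (k+4) / [(k-1/6) (k+3/5) (k+1)] - rational in k. x = (7/2); t_0 = 5/3; negate the roots.


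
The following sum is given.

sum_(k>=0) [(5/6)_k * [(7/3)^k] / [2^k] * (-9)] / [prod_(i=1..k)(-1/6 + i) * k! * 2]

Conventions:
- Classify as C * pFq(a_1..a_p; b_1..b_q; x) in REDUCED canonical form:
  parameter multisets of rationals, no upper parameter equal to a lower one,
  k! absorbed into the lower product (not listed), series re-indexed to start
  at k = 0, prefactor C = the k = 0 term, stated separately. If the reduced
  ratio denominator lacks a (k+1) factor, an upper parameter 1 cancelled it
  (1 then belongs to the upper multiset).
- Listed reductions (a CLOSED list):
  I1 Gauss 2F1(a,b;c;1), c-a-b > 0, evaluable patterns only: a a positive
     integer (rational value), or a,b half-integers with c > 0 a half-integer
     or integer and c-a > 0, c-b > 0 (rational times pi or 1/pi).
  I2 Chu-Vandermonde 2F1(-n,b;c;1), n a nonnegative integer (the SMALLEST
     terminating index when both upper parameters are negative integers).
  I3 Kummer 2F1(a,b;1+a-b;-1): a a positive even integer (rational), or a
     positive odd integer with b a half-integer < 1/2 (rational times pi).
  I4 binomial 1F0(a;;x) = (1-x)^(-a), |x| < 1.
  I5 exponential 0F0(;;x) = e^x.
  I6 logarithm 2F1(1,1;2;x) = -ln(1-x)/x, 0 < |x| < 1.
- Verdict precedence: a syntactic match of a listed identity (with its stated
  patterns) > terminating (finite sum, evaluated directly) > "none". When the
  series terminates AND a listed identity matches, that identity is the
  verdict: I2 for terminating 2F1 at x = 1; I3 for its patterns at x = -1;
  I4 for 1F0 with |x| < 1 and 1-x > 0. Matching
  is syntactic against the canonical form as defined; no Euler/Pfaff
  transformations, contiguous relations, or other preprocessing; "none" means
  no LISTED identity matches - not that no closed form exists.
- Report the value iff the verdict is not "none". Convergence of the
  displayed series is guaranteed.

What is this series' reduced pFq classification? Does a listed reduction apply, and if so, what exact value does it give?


Key step: t_0 = -9/2 here, and the constant factors (C = -9/2) combine into one prefactor.
Ratio: r(k) = (7/6) * 1 / [(k+1)] ; factor over Q: parameters, x = (7/6), and C = -9/2.

Classification (C = -9/2): 0F0 with upper {-}, lower {-}, argument x = 7/6. Verdict: the exponential series (I5) applies (the 0F0 exponential series at x = 7/6). Sum: (-9/2) * e^(7/6).


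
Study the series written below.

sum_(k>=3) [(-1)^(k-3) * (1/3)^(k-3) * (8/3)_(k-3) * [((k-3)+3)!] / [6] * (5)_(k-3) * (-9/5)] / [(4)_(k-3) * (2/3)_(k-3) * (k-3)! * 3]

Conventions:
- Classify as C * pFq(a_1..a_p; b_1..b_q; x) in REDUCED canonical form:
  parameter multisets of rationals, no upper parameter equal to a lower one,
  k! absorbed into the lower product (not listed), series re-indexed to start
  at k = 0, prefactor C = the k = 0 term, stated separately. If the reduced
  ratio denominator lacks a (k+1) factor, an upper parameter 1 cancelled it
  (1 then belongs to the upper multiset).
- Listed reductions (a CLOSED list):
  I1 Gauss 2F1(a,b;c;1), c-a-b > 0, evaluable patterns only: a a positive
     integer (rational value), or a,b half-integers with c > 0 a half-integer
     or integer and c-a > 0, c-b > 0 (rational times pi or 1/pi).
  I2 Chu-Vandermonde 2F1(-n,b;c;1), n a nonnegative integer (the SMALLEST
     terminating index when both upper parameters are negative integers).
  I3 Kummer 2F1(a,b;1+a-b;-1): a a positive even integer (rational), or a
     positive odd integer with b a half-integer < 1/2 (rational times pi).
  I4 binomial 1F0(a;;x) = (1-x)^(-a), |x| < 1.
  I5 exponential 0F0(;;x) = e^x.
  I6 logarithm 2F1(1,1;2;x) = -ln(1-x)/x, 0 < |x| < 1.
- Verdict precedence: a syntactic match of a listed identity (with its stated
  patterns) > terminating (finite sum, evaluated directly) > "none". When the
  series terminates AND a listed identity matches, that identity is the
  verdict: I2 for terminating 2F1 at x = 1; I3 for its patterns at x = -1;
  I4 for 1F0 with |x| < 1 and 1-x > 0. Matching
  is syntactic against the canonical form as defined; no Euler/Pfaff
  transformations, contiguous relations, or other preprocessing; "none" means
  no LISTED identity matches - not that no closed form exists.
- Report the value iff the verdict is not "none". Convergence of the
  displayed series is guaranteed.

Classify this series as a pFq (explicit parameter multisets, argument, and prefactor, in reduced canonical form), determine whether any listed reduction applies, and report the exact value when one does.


Prefactor -3/5, argument -1/3: 2F1 with upper {8/3, 5} over lower {2/3}. Verdict: none - this 2F1 at x = -1/3 matches no listed pattern, and upper {8/3, 5} holds no stopper.

Key observation: with t_0 = -3/5, the constant factors (prefactor -3/5) combine into one prefactor.
Adjacent-term ratio: r(k) = (-1/3) * (k+8/3) (k+5) / [(k+2/3) (k+1)] - poly over poly, x = (-1/3) from leading terms; C = -3/5 at k = 0.


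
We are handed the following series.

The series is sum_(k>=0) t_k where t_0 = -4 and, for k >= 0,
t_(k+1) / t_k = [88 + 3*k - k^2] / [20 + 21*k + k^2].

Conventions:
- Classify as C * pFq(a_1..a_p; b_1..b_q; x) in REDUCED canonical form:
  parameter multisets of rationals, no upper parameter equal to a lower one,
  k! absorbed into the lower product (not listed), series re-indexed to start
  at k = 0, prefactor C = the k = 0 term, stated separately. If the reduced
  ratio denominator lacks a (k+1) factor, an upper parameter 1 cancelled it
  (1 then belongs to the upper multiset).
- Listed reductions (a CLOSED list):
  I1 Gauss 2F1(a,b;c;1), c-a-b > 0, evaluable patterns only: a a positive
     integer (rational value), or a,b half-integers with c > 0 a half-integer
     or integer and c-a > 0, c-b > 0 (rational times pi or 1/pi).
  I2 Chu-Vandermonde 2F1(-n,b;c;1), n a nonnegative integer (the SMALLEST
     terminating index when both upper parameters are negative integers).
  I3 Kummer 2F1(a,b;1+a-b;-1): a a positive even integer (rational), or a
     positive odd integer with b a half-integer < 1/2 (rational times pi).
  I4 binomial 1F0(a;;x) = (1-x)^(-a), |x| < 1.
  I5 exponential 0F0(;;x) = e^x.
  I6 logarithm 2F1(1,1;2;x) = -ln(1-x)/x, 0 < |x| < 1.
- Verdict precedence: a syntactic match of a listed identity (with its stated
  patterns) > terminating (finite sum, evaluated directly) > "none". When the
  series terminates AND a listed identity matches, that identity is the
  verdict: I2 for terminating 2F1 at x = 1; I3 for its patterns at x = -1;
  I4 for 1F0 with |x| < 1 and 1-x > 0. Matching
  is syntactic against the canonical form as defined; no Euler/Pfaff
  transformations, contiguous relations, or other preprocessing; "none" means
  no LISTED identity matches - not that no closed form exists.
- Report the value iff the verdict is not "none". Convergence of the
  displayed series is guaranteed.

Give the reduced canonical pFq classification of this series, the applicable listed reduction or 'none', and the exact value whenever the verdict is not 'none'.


The series (x = -1) is 2F1: upper {-11, 8}, lower {20}, prefactor -4. Verdict (x = -1): the Kummer evaluation I3 applies (x = -1; c = 20 equals 1+a-b for upper {-11, 8}: listed pattern). Its exact value is -7752/35.

Key step: from the first term -4: roots of the ratio polynomials (prefactor -4) are the negated parameters.
Term ratio: r(k) = (-1) * (k-11) (k+8) / [(k+20) (k+1)] - rational in k, leading ratio (-1); with t_0 = -4, classification follows.


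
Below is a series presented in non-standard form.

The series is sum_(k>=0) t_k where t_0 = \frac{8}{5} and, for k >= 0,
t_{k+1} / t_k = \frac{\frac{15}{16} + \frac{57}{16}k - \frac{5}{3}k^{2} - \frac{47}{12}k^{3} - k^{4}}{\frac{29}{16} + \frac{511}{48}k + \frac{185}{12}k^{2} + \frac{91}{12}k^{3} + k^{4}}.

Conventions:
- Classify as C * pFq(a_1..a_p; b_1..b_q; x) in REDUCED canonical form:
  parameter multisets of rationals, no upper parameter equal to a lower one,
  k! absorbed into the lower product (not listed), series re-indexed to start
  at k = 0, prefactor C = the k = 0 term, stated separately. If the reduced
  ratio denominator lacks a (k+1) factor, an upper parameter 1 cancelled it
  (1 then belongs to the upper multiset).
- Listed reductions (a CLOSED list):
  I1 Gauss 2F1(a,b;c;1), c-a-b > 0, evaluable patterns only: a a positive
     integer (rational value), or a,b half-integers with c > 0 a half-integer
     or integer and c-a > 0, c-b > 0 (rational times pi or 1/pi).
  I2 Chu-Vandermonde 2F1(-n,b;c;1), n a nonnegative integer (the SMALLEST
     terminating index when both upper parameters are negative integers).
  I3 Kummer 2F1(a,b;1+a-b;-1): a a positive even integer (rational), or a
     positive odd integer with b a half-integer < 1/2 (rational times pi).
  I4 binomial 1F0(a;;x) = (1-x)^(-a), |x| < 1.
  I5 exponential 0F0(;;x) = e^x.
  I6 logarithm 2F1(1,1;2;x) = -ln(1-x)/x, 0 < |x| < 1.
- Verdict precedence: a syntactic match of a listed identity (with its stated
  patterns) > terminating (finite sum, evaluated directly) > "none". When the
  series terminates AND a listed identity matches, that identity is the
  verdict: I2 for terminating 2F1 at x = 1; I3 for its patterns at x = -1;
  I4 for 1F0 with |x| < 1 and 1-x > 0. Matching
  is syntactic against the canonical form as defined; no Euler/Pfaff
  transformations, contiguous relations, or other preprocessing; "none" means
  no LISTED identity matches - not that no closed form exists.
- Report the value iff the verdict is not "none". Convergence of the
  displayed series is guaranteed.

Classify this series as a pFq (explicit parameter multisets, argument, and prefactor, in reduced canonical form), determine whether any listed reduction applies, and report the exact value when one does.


x = -1 here; the reduced form reads 2F1, upper {-\frac{5}{6}, 3}, lower {\frac{29}{6}}, C = \frac{8}{5}. Verdict: none. No listed pattern accepts 2F1(-\frac{5}{6}, 3; \frac{29}{6}; -1).

The tell: t_0 being \frac{8}{5}, the expanded ratio factors over Q; prefactor 8/5, roots give parameters.
Term ratio: r(k) = -1 * (k-\frac{5}{6}) (k+3) / [(k+\frac{29}{6}) (k+1)] - poly over poly, x = -1 from leading terms; C = \frac{8}{5} at k = 0.
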